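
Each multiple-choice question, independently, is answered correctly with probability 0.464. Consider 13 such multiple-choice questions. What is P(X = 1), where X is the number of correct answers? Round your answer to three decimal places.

0.003

X ~ Binomial(n=13, p=0.464).
P(X=1) = C(13,1) · p^1 · (1−p)^12
= 13 · 0.464 · 0.00056231 = 0.00339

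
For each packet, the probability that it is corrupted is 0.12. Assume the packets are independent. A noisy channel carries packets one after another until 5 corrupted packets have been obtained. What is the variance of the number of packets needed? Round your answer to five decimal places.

Y = total packets until the fifth success; negative binomial with r=5, p=0.12.
Var(Y) = r(1−p)/p² = 5·0.88 / 0.12² = 305.5555556

305.55556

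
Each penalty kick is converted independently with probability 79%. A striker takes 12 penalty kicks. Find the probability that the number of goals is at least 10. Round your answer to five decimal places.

X ~ Binomial(12, 0.79); P(X ≥ 10) = Σ C(12,k) p^k (1−p)^(12−k) over k:
  k=10: C(12,10)·0.79^10·0.21^2 = 0.2755836
  k=11: C(12,11)·0.79^11·0.21^1 = 0.1884944
  k=12: C(12,12)·0.79^12·0.21^0 = 0.0590915
Total = 0.5231696

0.52317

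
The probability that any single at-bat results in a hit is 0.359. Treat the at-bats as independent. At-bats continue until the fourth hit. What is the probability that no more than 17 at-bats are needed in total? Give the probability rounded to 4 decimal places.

0.9101

Finishing within 17 at-bats ⇔ at least 4 successes in the first 17. With X ~ Binomial(17, 0.359), P(Y ≤ 17) = 1 − P(X ≤ 3).
  k=0: C(17,0)·0.359^0·0.641^17 = 0.000521
  k=1: C(17,1)·0.359^1·0.641^16 = 0.004958
  k=2: C(17,2)·0.359^2·0.641^15 = 0.022213
  k=3: C(17,3)·0.359^3·0.641^14 = 0.062202
1 − 0.089893 = 0.910107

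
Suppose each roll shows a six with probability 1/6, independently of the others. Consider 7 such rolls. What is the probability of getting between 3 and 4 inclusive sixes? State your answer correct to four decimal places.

0.0938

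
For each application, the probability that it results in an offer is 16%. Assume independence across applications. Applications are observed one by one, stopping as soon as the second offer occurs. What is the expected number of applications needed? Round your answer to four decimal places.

12.5000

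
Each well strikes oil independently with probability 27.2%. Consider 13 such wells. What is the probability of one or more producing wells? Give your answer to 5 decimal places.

0.98387

P(at least one) = 1 − P(none) = 1 − (1 − 0.272)^13
= 1 − 0.0161327 = 0.9838673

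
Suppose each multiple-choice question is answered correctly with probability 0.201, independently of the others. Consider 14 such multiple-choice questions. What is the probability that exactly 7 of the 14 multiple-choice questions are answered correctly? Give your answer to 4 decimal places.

0.0095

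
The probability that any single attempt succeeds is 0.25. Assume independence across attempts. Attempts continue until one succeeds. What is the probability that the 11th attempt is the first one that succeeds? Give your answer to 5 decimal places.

0.01408

Geometric (trials to first success), p = 0.25.
P(Y = 11) = (1−p)^10 · p = 0.056314 · 0.25 = 0.0140784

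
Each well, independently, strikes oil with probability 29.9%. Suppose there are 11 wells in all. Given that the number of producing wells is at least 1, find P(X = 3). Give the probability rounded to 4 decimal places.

X ~ Binomial(11, 0.299). Want P(X=3 | X≥1) = P(X=3) / P(X≥1).
P(X=3) = C(11,3)·0.299^3·0.701^8 = 0.257183
P(X≥1) = 1 − 0.020086 = 0.979914
Ratio = 0.257183 / 0.979914 = 0.262454

0.2625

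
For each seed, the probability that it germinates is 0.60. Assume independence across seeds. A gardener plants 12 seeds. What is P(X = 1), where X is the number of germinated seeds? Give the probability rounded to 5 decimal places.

0.00030

X ~ Binomial(n=12, p=0.60).
P(X=1) = C(12,1) · p^1 · (1−p)^11
= 12 · 0.6 · 4.1943e-05 = 0.0003020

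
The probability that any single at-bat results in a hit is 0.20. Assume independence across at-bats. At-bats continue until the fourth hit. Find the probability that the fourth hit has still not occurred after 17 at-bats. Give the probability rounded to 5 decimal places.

0.54888

Needing more than 17 at-bats ⇔ fewer than 4 successes in the first 17. With X ~ Binomial(17, 0.20), P(Y > 17) = P(X ≤ 3).
  k=0: C(17,0)·0.20^0·0.80^17 = 0.0225180
  k=1: C(17,1)·0.20^1·0.80^16 = 0.0957015
  k=2: C(17,2)·0.20^2·0.80^15 = 0.1914030
  k=3: C(17,3)·0.20^3·0.80^14 = 0.2392537
P(X ≤ 3) = 0.5488762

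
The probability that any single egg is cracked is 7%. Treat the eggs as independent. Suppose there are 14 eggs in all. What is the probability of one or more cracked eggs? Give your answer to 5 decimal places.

P(at least one) = 1 − P(none) = 1 − (1 − 0.07)^14
= 1 − 0.3620439 = 0.6379561

0.63796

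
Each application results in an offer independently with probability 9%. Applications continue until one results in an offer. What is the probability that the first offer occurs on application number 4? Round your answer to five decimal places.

0.06782

Geometric (trials to first success), p = 0.09.
P(Y = 4) = (1−p)^3 · p = 0.75357 · 0.09 = 0.0678214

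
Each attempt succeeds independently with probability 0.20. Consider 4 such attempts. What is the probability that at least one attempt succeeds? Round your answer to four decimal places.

P(at least one) = 1 − P(none) = 1 − (1 − 0.20)^4
= 1 − 0.409600 = 0.590400

0.5904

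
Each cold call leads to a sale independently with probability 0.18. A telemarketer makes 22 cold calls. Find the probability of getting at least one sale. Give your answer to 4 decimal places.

0.9873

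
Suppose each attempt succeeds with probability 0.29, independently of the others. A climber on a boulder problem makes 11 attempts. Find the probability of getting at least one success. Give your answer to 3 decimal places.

P(at least one) = 1 − P(none) = 1 − (1 − 0.29)^11
= 1 − 0.02311 = 0.97689

0.977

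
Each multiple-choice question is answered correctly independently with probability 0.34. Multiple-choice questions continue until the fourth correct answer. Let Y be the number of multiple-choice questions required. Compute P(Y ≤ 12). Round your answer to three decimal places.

0.626

Finishing within 12 multiple-choice questions ⇔ at least 4 successes in the first 12. With X ~ Binomial(12, 0.34), P(Y ≤ 12) = 1 − P(X ≤ 3).
  k=0: C(12,0)·0.34^0·0.66^12 = 0.00683
  k=1: C(12,1)·0.34^1·0.66^11 = 0.04223
  k=2: C(12,2)·0.34^2·0.66^10 = 0.11966
  k=3: C(12,3)·0.34^3·0.66^9 = 0.20547
1 − 0.37419 = 0.62581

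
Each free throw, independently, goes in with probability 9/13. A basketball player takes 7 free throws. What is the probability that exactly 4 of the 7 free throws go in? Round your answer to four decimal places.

0.2342

X ~ Binomial(n=7, p=0.692308).
P(X=4) = C(7,4) · p^4 · (1−p)^3
= 35 · 0.22972 · 0.029131 = 0.234215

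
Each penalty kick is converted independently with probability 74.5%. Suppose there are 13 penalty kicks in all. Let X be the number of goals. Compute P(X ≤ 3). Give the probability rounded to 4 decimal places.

0.0002

X ~ Binomial(13, 0.745); P(X ≤ 3) = Σ C(13,k) p^k (1−p)^(13−k) over k:
  k=0: C(13,0)·0.745^0·0.255^13 = 0.000000
  k=1: C(13,1)·0.745^1·0.255^12 = 0.000001
  k=2: C(13,2)·0.745^2·0.255^11 = 0.000013
  k=3: C(13,3)·0.745^3·0.255^10 = 0.000137
Total = 0.000151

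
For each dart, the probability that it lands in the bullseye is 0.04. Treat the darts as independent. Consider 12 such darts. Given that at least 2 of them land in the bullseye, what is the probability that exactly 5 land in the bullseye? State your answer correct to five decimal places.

X ~ Binomial(12, 0.04). Want P(X=5 | X≥2) = P(X=5) / P(X≥2).
P(X=5) = C(12,5)·0.04^5·0.96^7 = 0.0000609
P(X≥2) = 1 − 0.6127098 − 0.3063549 = 0.0809354
Ratio = 0.0000609 / 0.0809354 = 0.0007530

0.00075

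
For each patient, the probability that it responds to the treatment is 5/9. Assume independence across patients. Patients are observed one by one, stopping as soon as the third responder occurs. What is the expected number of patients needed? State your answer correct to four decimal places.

Y = total patients until the third success; negative binomial with r=3, p=0.555556.
E[Y] = r / p = 3 / 0.555556 = 5.400000

5.4000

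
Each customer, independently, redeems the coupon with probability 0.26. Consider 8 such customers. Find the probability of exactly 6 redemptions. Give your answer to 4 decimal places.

0.0047

X ~ Binomial(n=8, p=0.26).
P(X=6) = C(8,6) · p^6 · (1−p)^2
= 28 · 0.00030892 · 0.5476 = 0.004737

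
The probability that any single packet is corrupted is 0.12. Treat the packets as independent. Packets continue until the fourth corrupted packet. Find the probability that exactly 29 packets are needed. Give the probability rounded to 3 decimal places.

Y = trial on which the fourth success occurs; negative binomial, r=4, p=0.12.
P(Y=29) = C(28,3) · p^4 · (1−p)^25
= 3276 · 0.00020736 · 0.040932 = 0.02781

0.028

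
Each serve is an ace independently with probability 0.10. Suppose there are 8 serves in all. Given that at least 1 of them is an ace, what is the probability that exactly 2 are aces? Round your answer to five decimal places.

X ~ Binomial(8, 0.10). Want P(X=2 | X≥1) = P(X=2) / P(X≥1).
P(X=2) = C(8,2)·0.10^2·0.90^6 = 0.1488035
P(X≥1) = 1 − 0.4304672 = 0.5695328
Ratio = 0.1488035 / 0.5695328 = 0.2612729

0.26127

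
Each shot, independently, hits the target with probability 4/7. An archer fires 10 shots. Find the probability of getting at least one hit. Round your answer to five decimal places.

P(at least one) = 1 − P(none) = 1 − (1 − 0.571429)^10
= 1 − 0.0002090 = 0.9997910

0.99979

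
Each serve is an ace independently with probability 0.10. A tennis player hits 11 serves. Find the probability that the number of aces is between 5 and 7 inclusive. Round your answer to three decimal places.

0.003

X ~ Binomial(11, 0.10); P(5 ≤ X ≤ 7) = Σ C(11,k) p^k (1−p)^(11−k) over k:
  k=5: C(11,5)·0.10^5·0.90^6 = 0.00246
  k=6: C(11,6)·0.10^6·0.90^5 = 0.00027
  k=7: C(11,7)·0.10^7·0.90^4 = 0.00002
Total = 0.00275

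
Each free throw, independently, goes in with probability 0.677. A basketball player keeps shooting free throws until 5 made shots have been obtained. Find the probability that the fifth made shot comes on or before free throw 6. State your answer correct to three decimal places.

Finishing within 6 free throws ⇔ at least 5 successes in the first 6. With X ~ Binomial(6, 0.677), P(Y ≤ 6) = 1 − P(X ≤ 4).
  k=0: C(6,0)·0.677^0·0.323^6 = 0.00114
  k=1: C(6,1)·0.677^1·0.323^5 = 0.01428
  k=2: C(6,2)·0.677^2·0.323^4 = 0.07483
  k=3: C(6,3)·0.677^3·0.323^3 = 0.20912
  k=4: C(6,4)·0.677^4·0.323^2 = 0.32874
1 − 0.62811 = 0.37189

0.372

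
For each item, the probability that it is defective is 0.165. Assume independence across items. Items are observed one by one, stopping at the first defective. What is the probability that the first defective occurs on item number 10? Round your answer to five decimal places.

0.03256

Geometric (trials to first success), p = 0.165.
P(Y = 10) = (1−p)^9 · p = 0.19732 · 0.165 = 0.0325583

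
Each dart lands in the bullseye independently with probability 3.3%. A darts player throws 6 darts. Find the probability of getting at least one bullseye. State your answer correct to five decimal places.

0.18237

P(at least one) = 1 − P(none) = 1 − (1 − 0.033)^6
= 1 − 0.8176338 = 0.1823662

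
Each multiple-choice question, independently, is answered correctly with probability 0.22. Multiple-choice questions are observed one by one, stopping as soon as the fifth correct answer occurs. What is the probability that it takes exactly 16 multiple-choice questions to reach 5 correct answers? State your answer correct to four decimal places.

Y = trial on which the fifth success occurs; negative binomial, r=5, p=0.22.
P(Y=16) = C(15,4) · p^5 · (1−p)^11
= 1365 · 0.00051536 · 0.065019 = 0.045739

0.0457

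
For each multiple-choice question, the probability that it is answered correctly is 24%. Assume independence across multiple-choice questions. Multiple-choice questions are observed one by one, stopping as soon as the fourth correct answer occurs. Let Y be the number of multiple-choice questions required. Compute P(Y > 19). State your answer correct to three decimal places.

Needing more than 19 multiple-choice questions ⇔ fewer than 4 successes in the first 19. With X ~ Binomial(19, 0.24), P(Y > 19) = P(X ≤ 3).
  k=0: C(19,0)·0.24^0·0.76^19 = 0.00544
  k=1: C(19,1)·0.24^1·0.76^18 = 0.03263
  k=2: C(19,2)·0.24^2·0.76^17 = 0.09274
  k=3: C(19,3)·0.24^3·0.76^16 = 0.16595
P(X ≤ 3) = 0.29675

0.297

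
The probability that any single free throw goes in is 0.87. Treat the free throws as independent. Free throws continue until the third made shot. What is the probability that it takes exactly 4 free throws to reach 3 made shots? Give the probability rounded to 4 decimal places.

0.2568

Y = trial on which the third success occurs; negative binomial, r=3, p=0.87.
P(Y=4) = C(3,2) · p^3 · (1−p)^1
= 3 · 0.6585 · 0.13 = 0.256816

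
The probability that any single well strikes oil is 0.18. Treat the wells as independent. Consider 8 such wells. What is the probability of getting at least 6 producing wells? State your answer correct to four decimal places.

0.0007

X ~ Binomial(8, 0.18); P(X ≥ 6) = Σ C(8,k) p^k (1−p)^(8−k) over k:
  k=6: C(8,6)·0.18^6·0.82^2 = 0.000640
  k=7: C(8,7)·0.18^7·0.82^1 = 0.000040
  k=8: C(8,8)·0.18^8·0.82^0 = 0.000001
Total = 0.000682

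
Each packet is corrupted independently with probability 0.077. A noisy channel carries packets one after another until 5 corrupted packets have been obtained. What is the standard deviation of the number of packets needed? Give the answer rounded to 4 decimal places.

Y = total packets until the fifth success; negative binomial with r=5, p=0.077.
SD(Y) = √[r(1−p)/p²] = √(778.377467) = 27.899417

27.8994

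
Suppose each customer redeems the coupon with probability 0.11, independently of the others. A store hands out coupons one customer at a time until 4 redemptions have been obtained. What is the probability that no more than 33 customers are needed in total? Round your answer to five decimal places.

0.49890

Finishing within 33 customers ⇔ at least 4 successes in the first 33. With X ~ Binomial(33, 0.11), P(Y ≤ 33) = 1 − P(X ≤ 3).
  k=0: C(33,0)·0.11^0·0.89^33 = 0.0213732
  k=1: C(33,1)·0.11^1·0.89^32 = 0.0871740
  k=2: C(33,2)·0.11^2·0.89^31 = 0.1723890
  k=3: C(33,3)·0.11^3·0.89^30 = 0.2201672
1 − 0.5011034 = 0.4988966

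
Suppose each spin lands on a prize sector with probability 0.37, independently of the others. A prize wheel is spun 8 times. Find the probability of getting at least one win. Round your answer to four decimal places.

0.9752

P(at least one) = 1 − P(none) = 1 − (1 − 0.37)^8
= 1 − 0.024816 = 0.975184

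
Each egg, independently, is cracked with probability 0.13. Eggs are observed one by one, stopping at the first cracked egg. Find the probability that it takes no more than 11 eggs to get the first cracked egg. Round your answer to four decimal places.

0.7839

Y = number of eggs to the first success; geometric, p = 0.13.
P(Y ≤ 11) = 1 − (1−p)^11 = 1 − 0.216128 = 0.783872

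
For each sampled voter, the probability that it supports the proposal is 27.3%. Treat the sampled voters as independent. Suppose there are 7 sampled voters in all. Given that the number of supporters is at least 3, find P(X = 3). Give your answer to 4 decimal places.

0.6797

X ~ Binomial(7, 0.273). Want P(X=3 | X≥3) = P(X=3) / P(X≥3).
P(X=3) = C(7,3)·0.273^3·0.727^4 = 0.198927
P(X≥3) = 1 − 0.107335 − 0.282142 − 0.317846 = 0.292678
Ratio = 0.198927 / 0.292678 = 0.679680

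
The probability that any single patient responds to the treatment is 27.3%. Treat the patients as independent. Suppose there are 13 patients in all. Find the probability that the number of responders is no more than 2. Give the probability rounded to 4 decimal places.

X ~ Binomial(13, 0.273); P(X ≤ 2) = Σ C(13,k) p^k (1−p)^(13−k) over k:
  k=0: C(13,0)·0.273^0·0.727^13 = 0.015847
  k=1: C(13,1)·0.273^1·0.727^12 = 0.077360
  k=2: C(13,2)·0.273^2·0.727^11 = 0.174300
Total = 0.267508

0.2675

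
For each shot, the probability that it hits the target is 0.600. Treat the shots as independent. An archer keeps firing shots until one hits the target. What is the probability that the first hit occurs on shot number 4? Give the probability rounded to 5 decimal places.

Geometric (trials to first success), p = 0.60.
P(Y = 4) = (1−p)^3 · p = 0.064 · 0.60 = 0.0384000

0.03840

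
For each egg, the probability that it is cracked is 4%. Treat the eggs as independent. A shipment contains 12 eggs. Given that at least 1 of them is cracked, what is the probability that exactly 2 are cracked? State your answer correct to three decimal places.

0.181

X ~ Binomial(12, 0.04). Want P(X=2 | X≥1) = P(X=2) / P(X≥1).
P(X=2) = C(12,2)·0.04^2·0.96^10 = 0.07021
P(X≥1) = 1 − 0.61271 = 0.38729
Ratio = 0.07021 / 0.38729 = 0.18128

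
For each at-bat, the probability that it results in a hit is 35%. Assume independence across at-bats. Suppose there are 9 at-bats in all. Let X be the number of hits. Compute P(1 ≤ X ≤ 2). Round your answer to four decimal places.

X ~ Binomial(9, 0.35); P(1 ≤ X ≤ 2) = Σ C(9,k) p^k (1−p)^(9−k) over k:
  k=1: C(9,1)·0.35^1·0.65^8 = 0.100373
  k=2: C(9,2)·0.35^2·0.65^7 = 0.216188
Total = 0.316561

0.3166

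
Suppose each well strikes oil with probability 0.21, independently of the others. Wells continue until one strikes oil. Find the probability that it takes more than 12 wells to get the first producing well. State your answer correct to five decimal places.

Y = number of wells to the first success; geometric, p = 0.21.
P(Y > 12) = P(first 12 all fail) = (1−p)^12 = 0.0590915

0.05909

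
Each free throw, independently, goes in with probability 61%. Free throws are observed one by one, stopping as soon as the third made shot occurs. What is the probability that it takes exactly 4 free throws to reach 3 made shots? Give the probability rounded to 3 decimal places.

Y = trial on which the third success occurs; negative binomial, r=3, p=0.61.
P(Y=4) = C(3,2) · p^3 · (1−p)^1
= 3 · 0.22698 · 0.39 = 0.26557

0.266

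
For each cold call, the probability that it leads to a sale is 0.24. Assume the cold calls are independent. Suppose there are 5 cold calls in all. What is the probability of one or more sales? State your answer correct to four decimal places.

0.7464

P(at least one) = 1 − P(none) = 1 − (1 − 0.24)^5
= 1 − 0.253553 = 0.746447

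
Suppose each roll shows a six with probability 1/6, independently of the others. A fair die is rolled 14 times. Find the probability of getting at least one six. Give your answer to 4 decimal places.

0.9221

P(at least one) = 1 − P(none) = 1 − (1 − 0.166667)^14
= 1 − 0.077887 = 0.922113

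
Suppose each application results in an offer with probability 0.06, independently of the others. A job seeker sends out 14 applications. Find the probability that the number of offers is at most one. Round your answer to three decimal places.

0.796

X ~ Binomial(14, 0.06); P(X ≤ 1) = Σ C(14,k) p^k (1−p)^(14−k) over k:
  k=0: C(14,0)·0.06^0·0.94^14 = 0.42052
  k=1: C(14,1)·0.06^1·0.94^13 = 0.37579
Total = 0.79631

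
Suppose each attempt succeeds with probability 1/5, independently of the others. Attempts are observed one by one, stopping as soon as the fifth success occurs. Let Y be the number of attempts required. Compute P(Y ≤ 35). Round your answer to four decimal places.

0.8565

Finishing within 35 attempts ⇔ at least 5 successes in the first 35. With X ~ Binomial(35, 0.20), P(Y ≤ 35) = 1 − P(X ≤ 4).
  k=0: C(35,0)·0.20^0·0.80^35 = 0.000406
  k=1: C(35,1)·0.20^1·0.80^34 = 0.003549
  k=2: C(35,2)·0.20^2·0.80^33 = 0.015085
  k=3: C(35,3)·0.20^3·0.80^32 = 0.041484
  k=4: C(35,4)·0.20^4·0.80^31 = 0.082968
1 − 0.143492 = 0.856508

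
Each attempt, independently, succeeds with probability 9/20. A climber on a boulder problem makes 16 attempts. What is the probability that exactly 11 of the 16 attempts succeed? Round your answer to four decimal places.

0.0337

X ~ Binomial(n=16, p=0.45).
P(X=11) = C(16,11) · p^11 · (1−p)^5
= 4368 · 0.00015323 · 0.050328 = 0.033685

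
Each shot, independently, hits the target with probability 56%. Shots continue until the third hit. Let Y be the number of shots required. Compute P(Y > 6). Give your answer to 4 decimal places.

Needing more than 6 shots ⇔ fewer than 3 successes in the first 6. With X ~ Binomial(6, 0.56), P(Y > 6) = P(X ≤ 2).
  k=0: C(6,0)·0.56^0·0.44^6 = 0.007256
  k=1: C(6,1)·0.56^1·0.44^5 = 0.055412
  k=2: C(6,2)·0.56^2·0.44^4 = 0.176310
P(X ≤ 2) = 0.238979

0.2390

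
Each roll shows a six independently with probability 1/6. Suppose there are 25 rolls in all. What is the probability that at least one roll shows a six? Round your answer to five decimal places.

P(at least one) = 1 − P(none) = 1 − (1 − 0.166667)^25
= 1 − 0.0104826 = 0.9895174

0.98952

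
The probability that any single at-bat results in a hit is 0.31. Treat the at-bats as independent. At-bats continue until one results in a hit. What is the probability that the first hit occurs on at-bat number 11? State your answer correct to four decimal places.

0.0076

Geometric (trials to first success), p = 0.31.
P(Y = 11) = (1−p)^10 · p = 0.024462 · 0.31 = 0.007583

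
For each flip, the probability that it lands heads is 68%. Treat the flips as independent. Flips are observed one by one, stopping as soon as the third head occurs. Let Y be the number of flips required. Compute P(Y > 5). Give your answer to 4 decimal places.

Needing more than 5 flips ⇔ fewer than 3 successes in the first 5. With X ~ Binomial(5, 0.68), P(Y > 5) = P(X ≤ 2).
  k=0: C(5,0)·0.68^0·0.32^5 = 0.003355
  k=1: C(5,1)·0.68^1·0.32^4 = 0.035652
  k=2: C(5,2)·0.68^2·0.32^3 = 0.151519
P(X ≤ 2) = 0.190526

0.1905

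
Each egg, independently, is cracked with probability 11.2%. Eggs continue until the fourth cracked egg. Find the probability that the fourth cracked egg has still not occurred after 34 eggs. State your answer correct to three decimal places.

Needing more than 34 eggs ⇔ fewer than 4 successes in the first 34. With X ~ Binomial(34, 0.112), P(Y > 34) = P(X ≤ 3).
  k=0: C(34,0)·0.112^0·0.888^34 = 0.01762
  k=1: C(34,1)·0.112^1·0.888^33 = 0.07557
  k=2: C(34,2)·0.112^2·0.888^32 = 0.15726
  k=3: C(34,3)·0.112^3·0.888^31 = 0.21157
P(X ≤ 3) = 0.46201

0.462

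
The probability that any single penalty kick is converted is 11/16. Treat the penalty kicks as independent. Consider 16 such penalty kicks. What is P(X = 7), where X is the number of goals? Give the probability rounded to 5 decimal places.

0.02360

X ~ Binomial(n=16, p=0.6875).
P(X=7) = C(16,7) · p^7 · (1−p)^9
= 11440 · 0.072595 · 2.8422e-05 = 0.0236040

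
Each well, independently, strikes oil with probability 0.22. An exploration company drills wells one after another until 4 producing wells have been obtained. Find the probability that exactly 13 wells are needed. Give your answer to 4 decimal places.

Y = trial on which the fourth success occurs; negative binomial, r=4, p=0.22.
P(Y=13) = C(12,3) · p^4 · (1−p)^9
= 220 · 0.0023426 · 0.10687 = 0.055076

0.0551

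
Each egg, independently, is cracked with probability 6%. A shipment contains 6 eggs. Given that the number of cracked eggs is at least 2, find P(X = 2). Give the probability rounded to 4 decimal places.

X ~ Binomial(6, 0.06). Want P(X=2 | X≥2) = P(X=2) / P(X≥2).
P(X=2) = C(6,2)·0.06^2·0.94^4 = 0.042160
P(X≥2) = 1 − 0.689870 − 0.264205 = 0.045925
Ratio = 0.042160 / 0.045925 = 0.918033

0.9180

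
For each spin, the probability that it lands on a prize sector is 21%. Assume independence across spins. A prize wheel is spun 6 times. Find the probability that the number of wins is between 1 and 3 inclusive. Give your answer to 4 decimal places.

0.7367

X ~ Binomial(6, 0.21); P(1 ≤ X ≤ 3) = Σ C(6,k) p^k (1−p)^(6−k) over k:
  k=1: C(6,1)·0.21^1·0.79^5 = 0.387709
  k=2: C(6,2)·0.21^2·0.79^4 = 0.257655
  k=3: C(6,3)·0.21^3·0.79^3 = 0.091321
Total = 0.736685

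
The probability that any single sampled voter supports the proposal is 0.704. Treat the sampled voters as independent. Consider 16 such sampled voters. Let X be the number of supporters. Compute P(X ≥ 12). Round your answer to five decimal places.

X ~ Binomial(16, 0.704); P(X ≥ 12) = Σ C(16,k) p^k (1−p)^(16−k) over k:
  k=12: C(16,12)·0.704^12·0.296^4 = 0.2070666
  k=13: C(16,13)·0.704^13·0.296^3 = 0.1515332
  k=14: C(16,14)·0.704^14·0.296^2 = 0.0772293
  k=15: C(16,15)·0.704^15·0.296^1 = 0.0244907
  k=16: C(16,16)·0.704^16·0.296^0 = 0.0036405
Total = 0.4639603

0.46396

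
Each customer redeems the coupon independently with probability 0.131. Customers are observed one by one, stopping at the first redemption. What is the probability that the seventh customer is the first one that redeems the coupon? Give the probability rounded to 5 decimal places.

Geometric (trials to first success), p = 0.131.
P(Y = 7) = (1−p)^6 · p = 0.43064 · 0.131 = 0.0564144

0.05641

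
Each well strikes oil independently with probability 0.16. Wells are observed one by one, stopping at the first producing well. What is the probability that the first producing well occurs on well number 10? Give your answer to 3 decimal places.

0.033

Geometric (trials to first success), p = 0.16.
P(Y = 10) = (1−p)^9 · p = 0.20822 · 0.16 = 0.03331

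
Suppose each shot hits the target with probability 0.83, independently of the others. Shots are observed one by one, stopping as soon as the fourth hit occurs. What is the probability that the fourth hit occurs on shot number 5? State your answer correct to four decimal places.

Y = trial on which the fourth success occurs; negative binomial, r=4, p=0.83.
P(Y=5) = C(4,3) · p^4 · (1−p)^1
= 4 · 0.47458 · 0.17 = 0.322717

0.3227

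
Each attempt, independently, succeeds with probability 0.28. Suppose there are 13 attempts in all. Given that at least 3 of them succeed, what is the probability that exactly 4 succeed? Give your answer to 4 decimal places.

X ~ Binomial(13, 0.28). Want P(X=4 | X≥3) = P(X=4) / P(X≥3).
P(X=4) = C(13,4)·0.28^4·0.72^9 = 0.228523
P(X≥3) = 1 − 0.013974 − 0.070647 − 0.164842 = 0.750537
Ratio = 0.228523 / 0.750537 = 0.304480

0.3045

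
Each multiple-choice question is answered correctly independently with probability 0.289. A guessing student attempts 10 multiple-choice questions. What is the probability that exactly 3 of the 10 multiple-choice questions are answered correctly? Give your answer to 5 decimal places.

0.26605

X ~ Binomial(n=10, p=0.289).
P(X=3) = C(10,3) · p^3 · (1−p)^7
= 120 · 0.024138 · 0.091852 = 0.2660492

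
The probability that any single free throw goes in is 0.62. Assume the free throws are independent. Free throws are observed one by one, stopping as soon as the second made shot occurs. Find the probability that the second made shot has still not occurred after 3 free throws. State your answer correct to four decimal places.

Needing more than 3 free throws ⇔ fewer than 2 successes in the first 3. With X ~ Binomial(3, 0.62), P(Y > 3) = P(X ≤ 1).
  k=0: C(3,0)·0.62^0·0.38^3 = 0.054872
  k=1: C(3,1)·0.62^1·0.38^2 = 0.268584
P(X ≤ 1) = 0.323456

0.3235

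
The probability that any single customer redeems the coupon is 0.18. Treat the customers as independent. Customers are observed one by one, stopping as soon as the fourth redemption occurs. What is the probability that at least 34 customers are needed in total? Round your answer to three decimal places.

0.131

Needing more than 33 customers ⇔ fewer than 4 successes in the first 33. With X ~ Binomial(33, 0.18), P(Y > 33) = P(X ≤ 3).
  k=0: C(33,0)·0.18^0·0.82^33 = 0.00143
  k=1: C(33,1)·0.18^1·0.82^32 = 0.01037
  k=2: C(33,2)·0.18^2·0.82^31 = 0.03643
  k=3: C(33,3)·0.18^3·0.82^30 = 0.08262
P(X ≤ 3) = 0.13085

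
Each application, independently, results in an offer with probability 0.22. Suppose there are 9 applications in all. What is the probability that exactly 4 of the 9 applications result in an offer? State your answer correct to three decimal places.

X ~ Binomial(n=9, p=0.22).
P(X=4) = C(9,4) · p^4 · (1−p)^5
= 126 · 0.0023426 · 0.28872 = 0.08522

0.085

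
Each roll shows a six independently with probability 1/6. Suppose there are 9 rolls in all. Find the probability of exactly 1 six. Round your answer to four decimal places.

X ~ Binomial(n=9, p=0.166667).
P(X=1) = C(9,1) · p^1 · (1−p)^8
= 9 · 0.16667 · 0.23257 = 0.348852

0.3489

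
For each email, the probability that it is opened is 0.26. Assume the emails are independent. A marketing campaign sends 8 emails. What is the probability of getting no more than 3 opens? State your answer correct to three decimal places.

0.872

X ~ Binomial(8, 0.26); P(X ≤ 3) = Σ C(8,k) p^k (1−p)^(8−k) over k:
  k=0: C(8,0)·0.26^0·0.74^8 = 0.08992
  k=1: C(8,1)·0.26^1·0.74^7 = 0.25275
  k=2: C(8,2)·0.26^2·0.74^6 = 0.31081
  k=3: C(8,3)·0.26^3·0.74^5 = 0.21841
Total = 0.87188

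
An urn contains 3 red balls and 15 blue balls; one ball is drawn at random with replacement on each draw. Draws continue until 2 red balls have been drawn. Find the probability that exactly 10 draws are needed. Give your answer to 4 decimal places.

Y = trial on which the second success occurs; negative binomial, r=2, p=0.166667.
P(Y=10) = C(9,1) · p^2 · (1−p)^8
= 9 · 0.027778 · 0.23257 = 0.058142

0.0581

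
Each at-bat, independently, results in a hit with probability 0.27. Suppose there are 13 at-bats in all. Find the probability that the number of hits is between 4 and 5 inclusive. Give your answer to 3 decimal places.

X ~ Binomial(13, 0.27); P(4 ≤ X ≤ 5) = Σ C(13,k) p^k (1−p)^(13−k) over k:
  k=4: C(13,4)·0.27^4·0.73^9 = 0.22370
  k=5: C(13,5)·0.27^5·0.73^8 = 0.14893
Total = 0.37263

0.373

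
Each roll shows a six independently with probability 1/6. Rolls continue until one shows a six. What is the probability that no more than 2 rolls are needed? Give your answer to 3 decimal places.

Y = number of rolls to the first success; geometric, p = 0.166667.
P(Y ≤ 2) = 1 − (1−p)^2 = 1 − 0.69444 = 0.30556

0.306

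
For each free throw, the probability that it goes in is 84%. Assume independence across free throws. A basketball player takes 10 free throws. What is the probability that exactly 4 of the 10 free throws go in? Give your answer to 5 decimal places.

0.00175

X ~ Binomial(n=10, p=0.84).
P(X=4) = C(10,4) · p^4 · (1−p)^6
= 210 · 0.49787 · 1.6777e-05 = 0.0017541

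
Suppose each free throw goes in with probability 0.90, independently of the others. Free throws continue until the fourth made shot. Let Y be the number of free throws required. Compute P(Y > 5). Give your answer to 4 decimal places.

Needing more than 5 free throws ⇔ fewer than 4 successes in the first 5. With X ~ Binomial(5, 0.90), P(Y > 5) = P(X ≤ 3).
  k=0: C(5,0)·0.90^0·0.10^5 = 0.000010
  k=1: C(5,1)·0.90^1·0.10^4 = 0.000450
  k=2: C(5,2)·0.90^2·0.10^3 = 0.008100
  k=3: C(5,3)·0.90^3·0.10^2 = 0.072900
P(X ≤ 3) = 0.081460

0.0815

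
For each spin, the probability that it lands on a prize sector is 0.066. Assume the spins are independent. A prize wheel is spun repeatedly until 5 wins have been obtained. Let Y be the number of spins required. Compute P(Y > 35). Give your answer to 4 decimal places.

0.9219

Needing more than 35 spins ⇔ fewer than 5 successes in the first 35. With X ~ Binomial(35, 0.066), P(Y > 35) = P(X ≤ 4).
  k=0: C(35,0)·0.066^0·0.934^35 = 0.091652
  k=1: C(35,1)·0.066^1·0.934^34 = 0.226676
  k=2: C(35,2)·0.066^2·0.934^33 = 0.272303
  k=3: C(35,3)·0.066^3·0.934^32 = 0.211661
  k=4: C(35,4)·0.066^4·0.934^31 = 0.119654
P(X ≤ 4) = 0.921946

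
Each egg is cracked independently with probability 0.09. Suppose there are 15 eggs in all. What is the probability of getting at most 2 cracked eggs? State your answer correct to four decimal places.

X ~ Binomial(15, 0.09); P(X ≤ 2) = Σ C(15,k) p^k (1−p)^(15−k) over k:
  k=0: C(15,0)·0.09^0·0.91^15 = 0.243008
  k=1: C(15,1)·0.09^1·0.91^14 = 0.360507
  k=2: C(15,2)·0.09^2·0.91^13 = 0.249582
Total = 0.853096

0.8531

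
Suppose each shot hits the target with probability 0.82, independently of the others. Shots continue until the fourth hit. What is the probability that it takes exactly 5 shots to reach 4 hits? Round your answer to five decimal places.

Y = trial on which the fourth success occurs; negative binomial, r=4, p=0.82.
P(Y=5) = C(4,3) · p^4 · (1−p)^1
= 4 · 0.45212 · 0.18 = 0.3255277

0.32553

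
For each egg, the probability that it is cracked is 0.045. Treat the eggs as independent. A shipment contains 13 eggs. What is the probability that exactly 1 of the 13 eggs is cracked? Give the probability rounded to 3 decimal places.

X ~ Binomial(n=13, p=0.045).
P(X=1) = C(13,1) · p^1 · (1−p)^12
= 13 · 0.045 · 0.57549 = 0.33666

0.337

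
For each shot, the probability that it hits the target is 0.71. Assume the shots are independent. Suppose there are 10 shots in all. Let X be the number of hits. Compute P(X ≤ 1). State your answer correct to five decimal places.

0.00011

X ~ Binomial(10, 0.71); P(X ≤ 1) = Σ C(10,k) p^k (1−p)^(10−k) over k:
  k=0: C(10,0)·0.71^0·0.29^10 = 0.0000042
  k=1: C(10,1)·0.71^1·0.29^9 = 0.0001030
Total = 0.0001072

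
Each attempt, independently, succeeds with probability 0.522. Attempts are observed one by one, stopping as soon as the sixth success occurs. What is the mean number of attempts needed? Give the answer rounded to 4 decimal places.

11.4943

Y = total attempts until the sixth success; negative binomial with r=6, p=0.522.
E[Y] = r / p = 6 / 0.522 = 11.494253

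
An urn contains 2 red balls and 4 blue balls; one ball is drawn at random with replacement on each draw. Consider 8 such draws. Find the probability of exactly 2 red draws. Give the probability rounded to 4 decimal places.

0.2731

X ~ Binomial(n=8, p=0.333333).
P(X=2) = C(8,2) · p^2 · (1−p)^6
= 28 · 0.11111 · 0.087791 = 0.273129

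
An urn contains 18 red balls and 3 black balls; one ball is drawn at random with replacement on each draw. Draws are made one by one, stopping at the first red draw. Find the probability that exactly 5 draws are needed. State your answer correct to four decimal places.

0.0004

Geometric (trials to first success), p = 0.857143.
P(Y = 5) = (1−p)^4 · p = 0.00041649 · 0.857143 = 0.000357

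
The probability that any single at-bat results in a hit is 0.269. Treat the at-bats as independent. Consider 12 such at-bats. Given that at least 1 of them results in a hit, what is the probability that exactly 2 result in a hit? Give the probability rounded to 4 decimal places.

0.2130

X ~ Binomial(12, 0.269). Want P(X=2 | X≥1) = P(X=2) / P(X≥1).
P(X=2) = C(12,2)·0.269^2·0.731^10 = 0.208076
P(X≥1) = 1 − 0.023281 = 0.976719
Ratio = 0.208076 / 0.976719 = 0.213036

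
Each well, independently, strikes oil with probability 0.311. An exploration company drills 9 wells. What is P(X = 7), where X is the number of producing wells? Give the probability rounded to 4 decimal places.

0.0048

X ~ Binomial(n=9, p=0.311).
P(X=7) = C(9,7) · p^7 · (1−p)^2
= 36 · 0.0002814 · 0.47472 = 0.004809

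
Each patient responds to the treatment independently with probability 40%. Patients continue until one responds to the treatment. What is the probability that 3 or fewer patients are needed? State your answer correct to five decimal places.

Y = number of patients to the first success; geometric, p = 0.40.
P(Y ≤ 3) = 1 − (1−p)^3 = 1 − 0.2160000 = 0.7840000

0.78400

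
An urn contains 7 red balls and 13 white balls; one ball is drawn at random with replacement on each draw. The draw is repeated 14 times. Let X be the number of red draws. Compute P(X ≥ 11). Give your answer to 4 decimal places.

0.0011

X ~ Binomial(14, 0.35); P(X ≥ 11) = Σ C(14,k) p^k (1−p)^(14−k) over k:
  k=11: C(14,11)·0.35^11·0.65^3 = 0.000965
  k=12: C(14,12)·0.35^12·0.65^2 = 0.000130
  k=13: C(14,13)·0.35^13·0.65^1 = 0.000011
  k=14: C(14,14)·0.35^14·0.65^0 = 0.000000
Total = 0.001106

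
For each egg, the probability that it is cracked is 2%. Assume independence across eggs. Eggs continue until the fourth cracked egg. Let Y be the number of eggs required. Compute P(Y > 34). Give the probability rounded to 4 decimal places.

0.9954

Needing more than 34 eggs ⇔ fewer than 4 successes in the first 34. With X ~ Binomial(34, 0.02), P(Y > 34) = P(X ≤ 3).
  k=0: C(34,0)·0.02^0·0.98^34 = 0.503137
  k=1: C(34,1)·0.02^1·0.98^33 = 0.349116
  k=2: C(34,2)·0.02^2·0.98^32 = 0.117559
  k=3: C(34,3)·0.02^3·0.98^31 = 0.025591
P(X ≤ 3) = 0.995404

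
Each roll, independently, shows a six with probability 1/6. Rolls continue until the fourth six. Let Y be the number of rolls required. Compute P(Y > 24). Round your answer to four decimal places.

Needing more than 24 rolls ⇔ fewer than 4 successes in the first 24. With X ~ Binomial(24, 0.166667), P(Y > 24) = P(X ≤ 3).
  k=0: C(24,0)·0.166667^0·0.833333^24 = 0.012579
  k=1: C(24,1)·0.166667^1·0.833333^23 = 0.060380
  k=2: C(24,2)·0.166667^2·0.833333^22 = 0.138873
  k=3: C(24,3)·0.166667^3·0.833333^21 = 0.203681
P(X ≤ 3) = 0.415513

0.4155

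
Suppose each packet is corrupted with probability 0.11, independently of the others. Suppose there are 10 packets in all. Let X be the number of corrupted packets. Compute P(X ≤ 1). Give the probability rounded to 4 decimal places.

0.6972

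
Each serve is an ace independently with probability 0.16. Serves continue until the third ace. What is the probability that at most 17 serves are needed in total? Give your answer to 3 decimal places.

0.527

Finishing within 17 serves ⇔ at least 3 successes in the first 17. With X ~ Binomial(17, 0.16), P(Y ≤ 17) = 1 − P(X ≤ 2).
  k=0: C(17,0)·0.16^0·0.84^17 = 0.05161
  k=1: C(17,1)·0.16^1·0.84^16 = 0.16712
  k=2: C(17,2)·0.16^2·0.84^15 = 0.25466
1 − 0.47340 = 0.52660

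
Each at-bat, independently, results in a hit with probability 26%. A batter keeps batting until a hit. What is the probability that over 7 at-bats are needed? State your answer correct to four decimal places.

Y = number of at-bats to the first success; geometric, p = 0.26.
P(Y > 7) = P(first 7 all fail) = (1−p)^7 = 0.121513

0.1215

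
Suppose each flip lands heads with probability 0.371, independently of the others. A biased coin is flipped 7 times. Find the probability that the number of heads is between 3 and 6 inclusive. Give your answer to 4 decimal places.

X ~ Binomial(7, 0.371); P(3 ≤ X ≤ 6) = Σ C(7,k) p^k (1−p)^(7−k) over k:
  k=3: C(7,3)·0.371^3·0.629^4 = 0.279764
  k=4: C(7,4)·0.371^4·0.629^3 = 0.165012
  k=5: C(7,5)·0.371^5·0.629^2 = 0.058397
  k=6: C(7,6)·0.371^6·0.629^1 = 0.011481
Total = 0.514655

0.5147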